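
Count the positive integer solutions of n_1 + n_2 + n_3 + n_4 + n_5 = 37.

Substitute n'_i = n_i - 1 (so n'_i >= 0). Then sum n'_i = 37 - 5 = 32.
Stars and bars: C(32+5-1, 5-1) = C(36,4).

Final answer: C(36,4) = 58905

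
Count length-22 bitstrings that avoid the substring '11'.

Let a(n) count valid strings. If the last bit is 0 the prefix is any valid string of length n-1; if it is 1 the string must end in 01 with a valid prefix of length n-2. So a(n) = a(n-1) + a(n-2), a(1)=2, a(2)=3.
Iterating the recurrence: a(1)=2, a(2)=3, a(3)=5, a(4)=8, a(5)=13, a(6)=21, a(7)=34, a(8)=55, a(9)=89, a(10)=144, a(11)=233, a(12)=377, a(13)=610, a(14)=987, a(15)=1597, a(16)=2584, a(17)=4181, a(18)=6765, a(19)=10946, a(20)=17711, a(21)=28657, a(22)=46368.

Final answer: 46368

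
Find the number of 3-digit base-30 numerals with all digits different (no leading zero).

First digit: 29 (nonzero). Second: 29 (not first). Third: 28, etc.
Total: 29 x 29 x 28.

Final answer: 23548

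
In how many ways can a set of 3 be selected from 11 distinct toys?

C(11,3) = 11!/(3! x 8!).

Final answer: \binom{11}{3} = 165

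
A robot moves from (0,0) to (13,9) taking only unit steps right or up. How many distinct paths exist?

Each path has 13 right steps and 9 up steps in some order (22 steps total).
Choose which 9 of the 22 steps are up: C(22,9).

Final answer: C(22,9) = 497420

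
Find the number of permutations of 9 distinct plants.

The number of ways to arrange 9 distinct objects is 9!.

Final answer: 9! = 362880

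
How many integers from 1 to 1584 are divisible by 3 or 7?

Multiples of 3: 528. Multiples of 7: 226. Of both (lcm=21): 75.
By inclusion-exclusion: 528 + 226 - 75.

Final answer: 679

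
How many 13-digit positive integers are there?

First digit: 9 choices (1-9). Each of the remaining 12 digits: 10 choices.
Total: 9 x 10^12.

Final answer: 9000000000000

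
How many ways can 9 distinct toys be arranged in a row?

The number of ways to arrange 9 distinct objects is 9!.

Final answer: 9! = 362880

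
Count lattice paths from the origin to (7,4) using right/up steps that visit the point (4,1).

Paths (0,0)->(4,1): C(5,1) = 5.
Paths (4,1)->(7,4): C(6,3) = 20.
By multiplication principle: 5 x 20.

Final answer: 100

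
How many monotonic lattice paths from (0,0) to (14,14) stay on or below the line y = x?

Total monotonic paths to (14,14): C(28,14) = 40116600.
Paths that cross above y=x (reflection bijection): C(28,15) = 37442160.
Valid Dyck paths: 40116600 - 37442160.
(These counts are the Catalan numbers.)

Final answer: C_{14} = 2674440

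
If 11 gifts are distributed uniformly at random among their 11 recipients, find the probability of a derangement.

Derangements satisfy D(n) = (n-1)(D(n-1) + D(n-2)), starting from D(0)=1, D(1)=0.
Building up: D(2)=1, D(3)=2, D(4)=9, D(5)=44, D(6)=265, D(7)=1854, D(8)=14833, D(9)=133496, D(10)=1334961, D(11)=14684570.
Total arrangements: 11! = 39916800.
Probability = D(11)/11! = 1468457/3991680.

Final answer: D(11)/11! = 14684570/39916800 = 0.367879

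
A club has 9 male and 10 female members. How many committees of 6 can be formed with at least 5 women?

Sum over valid woman counts:
C(10,5)C(9,1) = 2268
C(10,6)C(9,0) = 210
Total: 2268 + 210.

Final answer: 2478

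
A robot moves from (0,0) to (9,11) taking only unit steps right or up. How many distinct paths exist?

Each path has 9 right steps and 11 up steps in some order (20 steps total).
Choose which 11 of the 20 steps are up: C(20,11).

Final answer: C(20,11) = 167960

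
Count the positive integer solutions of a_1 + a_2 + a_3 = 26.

Substitute a'_i = a_i - 1 (so a'_i >= 0). Then sum a'_i = 26 - 3 = 23.
Stars and bars: C(23+3-1, 3-1) = C(25,2).

Final answer: C(25,2) = 300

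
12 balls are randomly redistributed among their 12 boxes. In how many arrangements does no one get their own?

Use the recurrence D(n) = (n-1)(D(n-1) + D(n-2)) with D(0)=1, D(1)=0.
D(2) = 1 x (0 + 1) = 1
D(3) = 2 x (1 + 0) = 2
D(4) = 3 x (2 + 1) = 9
D(5) = 4 x (9 + 2) = 44
D(6) = 5 x (44 + 9) = 265
D(7) = 6 x (265 + 44) = 1854
D(8) = 7 x (1854 + 265) = 14833
D(9) = 8 x (14833 + 1854) = 133496
D(10) = 9 x (133496 + 14833) = 1334961
D(11) = 10 x (1334961 + 133496) = 14684570
D(12) = 11 x (D(11) + D(10)) = 11 x (14684570 + 1334961)

Final answer: D(12) = 176214841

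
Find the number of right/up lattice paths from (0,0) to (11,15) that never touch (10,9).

Total paths to (11,15): C(26,15) = 7726160.
Paths through (10,9): C(19,9) x C(7,6) = 646646.
Avoiding (10,9): 7726160 - 646646.

Final answer: 7079514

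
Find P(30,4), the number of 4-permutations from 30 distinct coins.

P(30,4) = 30!/(30-4)! = 30!/26!.

Final answer: P(30,4) = 657720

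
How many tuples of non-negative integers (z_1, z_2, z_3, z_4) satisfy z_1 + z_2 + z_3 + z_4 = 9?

Stars and bars with 9 stars and 3 bars:
C(9+4-1, 4-1) = C(12,3).

Final answer: C(12,3) = 220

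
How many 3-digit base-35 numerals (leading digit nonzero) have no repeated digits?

First digit: 34 (nonzero). Second: 34 (not first). Third: 33, etc.
Total: 34 x 34 x 33.

Final answer: 38148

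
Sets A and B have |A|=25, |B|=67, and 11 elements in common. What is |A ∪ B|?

|A union B| = |A| + |B| - |A intersect B| = 25 + 67 - 11.

Final answer: 81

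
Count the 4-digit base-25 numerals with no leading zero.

These are the integers in [25^3, 25^4), so the count is 25^4 - 25^3 = 24 x 25^3.

Final answer: 375000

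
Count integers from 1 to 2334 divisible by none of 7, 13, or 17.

|div by 7|=333, |div by 13|=179, |div by 17|=137.
|div by 7&13|=25, |div by 7&17|=19, |div by 13&17|=10, |div by all|=1.
By inclusion-exclusion, divisible by at least one: 333+179+137-25-19-10+1 = 596.
Not divisible by any: 2334 - 596.

Final answer: 1738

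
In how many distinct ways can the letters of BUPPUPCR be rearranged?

Letters (B:1, C:1, P:3, R:1, U:2). Total letters: 8.
Permutations = 8!/(3! x 2!).

Final answer: 3360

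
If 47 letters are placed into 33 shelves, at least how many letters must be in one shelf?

By the pigeonhole principle: ceiling(47/33).

Final answer: 2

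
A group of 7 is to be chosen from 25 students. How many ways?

C(25,7) = 25!/(7! x 18!).

Final answer: \binom{25}{7} = 480700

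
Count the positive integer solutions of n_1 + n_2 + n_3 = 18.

Substitute n'_i = n_i - 1 (so n'_i >= 0). Then sum n'_i = 18 - 3 = 15.
Stars and bars: C(15+3-1, 3-1) = C(17,2).

Final answer: C(17,2) = 136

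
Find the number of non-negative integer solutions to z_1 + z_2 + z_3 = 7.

Stars and bars with 7 stars and 2 bars:
C(7+3-1, 3-1) = C(9,2).

Final answer: C(9,2) = 36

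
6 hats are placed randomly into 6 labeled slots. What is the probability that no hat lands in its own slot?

Derangements satisfy D(n) = (n-1)(D(n-1) + D(n-2)), starting from D(0)=1, D(1)=0.
Building up: D(2)=1, D(3)=2, D(4)=9, D(5)=44, D(6)=265.
Total arrangements: 6! = 720.
Probability = D(6)/6! = 53/144.

Final answer: D(6)/6! = 265/720 = 0.368056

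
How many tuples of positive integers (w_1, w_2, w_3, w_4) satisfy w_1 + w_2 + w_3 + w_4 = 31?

Substitute w'_i = w_i - 1 (so w'_i >= 0). Then sum w'_i = 31 - 4 = 27.
Stars and bars: C(27+4-1, 4-1) = C(30,3).

Final answer: C(30,3) = 4060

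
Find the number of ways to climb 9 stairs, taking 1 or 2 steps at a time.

Let f(n) count the ways. The last step is size 1 or 2, so f(n) = f(n-1) + f(n-2) with f(1)=1, f(2)=2.
Iterating the recurrence: f(1)=1, f(2)=2, f(3)=3, f(4)=5, f(5)=8, f(6)=13, f(7)=21, f(8)=34, f(9)=55.

Final answer: 55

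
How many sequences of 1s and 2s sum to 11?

Condition on the final move: it is a 1-step (f(n-1) ways to get there) or a 2-step (f(n-2) ways), so f(n) = f(n-1) + f(n-2), with f(1)=1, f(2)=2.
Computing successive values: f(1)=1, f(2)=2, f(3)=3, f(4)=5, f(5)=8, f(6)=13, f(7)=21, f(8)=34, f(9)=55, f(10)=89, f(11)=144.

Final answer: 144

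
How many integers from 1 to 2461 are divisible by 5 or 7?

Multiples of 5: 492. Multiples of 7: 351. Of both (lcm=35): 70.
By inclusion-exclusion: 492 + 351 - 70.

Final answer: 773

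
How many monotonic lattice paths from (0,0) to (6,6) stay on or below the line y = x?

Total monotonic paths to (6,6): C(12,6) = 924.
A path is bad iff it touches y = x + 1; reflecting its initial segment maps bad paths bijectively onto all paths to (5,7), of which there are C(12,7) = 792.
Valid Dyck paths: 924 - 792.
(Equivalently, C_{6} = C(12,6)/7 = 924/7.)

Final answer: C_{6} = 132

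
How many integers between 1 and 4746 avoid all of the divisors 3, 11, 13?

|div by 3|=1582, |div by 11|=431, |div by 13|=365.
|div by 3&11|=143, |div by 3&13|=121, |div by 11&13|=33, |div by all|=11.
By inclusion-exclusion, divisible by at least one: 1582+431+365-143-121-33+11 = 2092.
Not divisible by any: 4746 - 2092.

Final answer: 2654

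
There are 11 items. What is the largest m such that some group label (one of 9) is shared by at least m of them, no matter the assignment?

There are 9 possible values for group label (one of 9). With 11 items and 9 categories, by pigeonhole: ceiling(11/9).

Final answer: 2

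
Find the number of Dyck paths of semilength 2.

Total monotonic paths to (2,2): C(4,2) = 6.
By the reflection principle, paths that go above the diagonal number C(4,3) = 4.
Valid Dyck paths: 6 - 4.
(These counts are the Catalan numbers.)

Final answer: C_{2} = 2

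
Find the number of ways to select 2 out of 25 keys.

C(25,2) = 25!/(2! x (25-2)!).

Final answer: C(25,2) = 300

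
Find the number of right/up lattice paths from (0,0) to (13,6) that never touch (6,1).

Total paths to (13,6): C(19,6) = 27132.
Paths through (6,1): C(7,1) x C(12,5) = 5544.
Avoiding (6,1): 27132 - 5544.

Final answer: 21588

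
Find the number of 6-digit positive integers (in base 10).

First digit: 9 choices (1-9). Each of the remaining 5 digits: 10 choices.
Total: 9 x 10^5.

Final answer: 900000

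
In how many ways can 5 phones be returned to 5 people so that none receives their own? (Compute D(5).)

Use the recurrence D(n) = (n-1)(D(n-1) + D(n-2)) with D(0)=1, D(1)=0.
D(2) = 1 x (0 + 1) = 1
D(3) = 2 x (1 + 0) = 2
D(4) = 3 x (2 + 1) = 9
D(5) = 4 x (D(4) + D(3)) = 4 x (9 + 2)

Final answer: D(5) = 44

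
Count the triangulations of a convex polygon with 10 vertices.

The structures are counted by the Catalan number C_n. Here n = 10 - 2 = 8.
C_n = C(2n,n)/(n+1), so C_{8} = C(16,8)/9 = 12870/9.

Final answer: C_{8} = 1430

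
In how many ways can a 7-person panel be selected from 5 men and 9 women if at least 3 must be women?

Sum over valid woman counts:
C(9,3)C(5,4) = 420
C(9,4)C(5,3) = 1260
C(9,5)C(5,2) = 1260
C(9,6)C(5,1) = 420
C(9,7)C(5,0) = 36
Total: 420 + 1260 + 1260 + 420 + 36.

Final answer: 3396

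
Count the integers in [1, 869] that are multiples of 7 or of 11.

Multiples of 7: 124. Multiples of 11: 79. Of both (lcm=77): 11.
By inclusion-exclusion: 124 + 79 - 11.

Final answer: 192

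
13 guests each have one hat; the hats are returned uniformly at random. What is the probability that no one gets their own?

D(n) = (n-1)(D(n-1) + D(n-2)), D(0)=1, D(1)=0.
Building up: D(2)=1, D(3)=2, D(4)=9, D(5)=44, D(6)=265, D(7)=1854, D(8)=14833, D(9)=133496, D(10)=1334961, D(11)=14684570, D(12)=176214841, D(13)=2290792932.
Total arrangements: 13! = 6227020800.
Probability = D(13)/13! = 63633137/172972800.

Final answer: D(13)/13! = 2290792932/6227020800 = 0.367879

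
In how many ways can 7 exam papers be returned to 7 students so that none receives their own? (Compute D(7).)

Derangements satisfy D(n) = (n-1)(D(n-1) + D(n-2)), starting from D(0)=1, D(1)=0.
D(2) = 1 x (0 + 1) = 1
D(3) = 2 x (1 + 0) = 2
D(4) = 3 x (2 + 1) = 9
D(5) = 4 x (9 + 2) = 44
D(6) = 5 x (44 + 9) = 265
D(7) = 6 x (D(6) + D(5)) = 6 x (265 + 44)

Final answer: D(7) = 1854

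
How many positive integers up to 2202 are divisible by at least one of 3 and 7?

Multiples of 3: 734. Multiples of 7: 314. Of both (lcm=21): 104.
By inclusion-exclusion: 734 + 314 - 104.

Final answer: 944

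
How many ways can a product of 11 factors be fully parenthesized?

The structures are counted by the Catalan number C_n. Here n = 11 - 1 = 10.
C_n = C(2n,n) - C(2n,n+1), so C_{10} = C(20,10) - C(20,11) = 184756 - 167960.

Final answer: C_{10} = 16796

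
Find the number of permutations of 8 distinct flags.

The number of ways to arrange 8 distinct objects is 8!.

Final answer: 8! = 40320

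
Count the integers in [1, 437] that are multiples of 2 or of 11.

Multiples of 2: 218. Multiples of 11: 39. Of both (lcm=22): 19.
By inclusion-exclusion: 218 + 39 - 19.

Final answer: 238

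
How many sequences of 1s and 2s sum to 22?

Let f(n) be the number of climbs. Removing the last move (1 or 2 steps) gives f(n) = f(n-1) + f(n-2); base cases f(1)=1, f(2)=2.
Building up term by term: f(1)=1, f(2)=2, f(3)=3, f(4)=5, f(5)=8, f(6)=13, f(7)=21, f(8)=34, f(9)=55, f(10)=89, f(11)=144, f(12)=233, f(13)=377, f(14)=610, f(15)=987, f(16)=1597, f(17)=2584, f(18)=4181, f(19)=6765, f(20)=10946, f(21)=17711, f(22)=28657.

Final answer: 28657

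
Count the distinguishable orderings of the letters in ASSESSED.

Letters (A:1, D:1, E:2, S:4). Total letters: 8.
Permutations = 8!/(4! x 2!).

Final answer: 840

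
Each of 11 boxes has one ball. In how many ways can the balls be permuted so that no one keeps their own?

Derangements satisfy D(n) = (n-1)(D(n-1) + D(n-2)), starting from D(0)=1, D(1)=0.
D(2) = 1 x (0 + 1) = 1
D(3) = 2 x (1 + 0) = 2
D(4) = 3 x (2 + 1) = 9
D(5) = 4 x (9 + 2) = 44
D(6) = 5 x (44 + 9) = 265
D(7) = 6 x (265 + 44) = 1854
D(8) = 7 x (1854 + 265) = 14833
D(9) = 8 x (14833 + 1854) = 133496
D(10) = 9 x (133496 + 14833) = 1334961
D(11) = 10 x (D(10) + D(9)) = 10 x (1334961 + 133496)

Final answer: D(11) = 14684570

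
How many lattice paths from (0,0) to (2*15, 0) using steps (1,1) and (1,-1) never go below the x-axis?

Total monotonic paths to (15,15): C(30,15) = 155117520.
Paths that cross above y=x (reflection bijection): C(30,16) = 145422675.
Valid Dyck paths: 155117520 - 145422675.
(These counts are the Catalan numbers.)

Final answer: C_{15} = 9694845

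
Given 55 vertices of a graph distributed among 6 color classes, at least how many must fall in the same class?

By pigeonhole with 55 objects and 6 categories: ceiling(55/6).

Final answer: 10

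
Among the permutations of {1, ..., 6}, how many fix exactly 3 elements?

Choose which 3 elements are fixed: C(6,3) = 20.
Derange the remaining 3 using D(j) = (j-1)(D(j-1) + D(j-2)), D(0)=1, D(1)=0: D(2)=1, D(3)=2.
Total: 20 x 2.

Final answer: C(6,3) D(3) = 40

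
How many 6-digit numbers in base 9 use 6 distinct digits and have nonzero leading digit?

First digit: 8 (nonzero). Second: 8 (not first). Third: 7, etc.
Total: 8 x 8 x 7 x 6 x 5 x 4.

Final answer: 53760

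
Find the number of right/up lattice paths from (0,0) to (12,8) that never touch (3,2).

Total paths to (12,8): C(20,8) = 125970.
Paths through (3,2): C(5,2) x C(15,6) = 50050.
Avoiding (3,2): 125970 - 50050.

Final answer: 75920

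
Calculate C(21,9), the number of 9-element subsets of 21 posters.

C(21,9) = 21!/(9! x 12!).

Final answer: \binom{21}{9} = 293930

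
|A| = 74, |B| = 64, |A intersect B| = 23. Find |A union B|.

|A union B| = |A| + |B| - |A intersect B| = 74 + 64 - 23.

Final answer: 115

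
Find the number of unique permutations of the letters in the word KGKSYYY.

Letters (G:1, K:2, S:1, Y:3). Total letters: 7.
Permutations = 7!/(3! x 2!).

Final answer: 420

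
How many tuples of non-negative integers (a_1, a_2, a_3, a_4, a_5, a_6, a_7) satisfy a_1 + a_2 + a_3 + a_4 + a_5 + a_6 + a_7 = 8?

Stars and bars with 8 stars and 6 bars:
C(8+7-1, 7-1) = C(14,6).

Final answer: C(14,6) = 3003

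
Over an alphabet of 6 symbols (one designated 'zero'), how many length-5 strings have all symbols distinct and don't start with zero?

First digit: 5 (nonzero). Second: 5 (not first). Third: 4, etc.
Total: 5 x 5 x 4 x 3 x 2.

Final answer: 600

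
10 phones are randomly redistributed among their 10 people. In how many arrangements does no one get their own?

Derangements satisfy D(n) = (n-1)(D(n-1) + D(n-2)), starting from D(0)=1, D(1)=0.
D(2) = 1 x (0 + 1) = 1
D(3) = 2 x (1 + 0) = 2
D(4) = 3 x (2 + 1) = 9
D(5) = 4 x (9 + 2) = 44
D(6) = 5 x (44 + 9) = 265
D(7) = 6 x (265 + 44) = 1854
D(8) = 7 x (1854 + 265) = 14833
D(9) = 8 x (14833 + 1854) = 133496
D(10) = 9 x (D(9) + D(8)) = 9 x (133496 + 14833)

Final answer: D(10) = 1334961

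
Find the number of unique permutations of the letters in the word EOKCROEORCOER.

Letters (C:2, E:3, K:1, O:4, R:3). Total letters: 13.
Permutations = 13!/(4! x 3! x 3! x 2!).

Final answer: 3603600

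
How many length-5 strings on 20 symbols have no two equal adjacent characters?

Let g(n) count such strings. g(1) = 20, and each valid string of length n-1 extends in 19 ways (any symbol but the last), so g(n) = 19 g(n-1).
Total: g(5) = 20 x 19^4.

Final answer: 20 x 19^{4} = 2606420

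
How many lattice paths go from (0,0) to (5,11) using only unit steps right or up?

Each path has 5 right steps and 11 up steps in some order (16 steps total).
Choose which 11 of the 16 steps are up: C(16,11).

Final answer: C(16,11) = 4368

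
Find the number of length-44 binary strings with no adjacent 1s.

Let a(n) count valid strings. If the last bit is 0 the prefix is any valid string of length n-1; if it is 1 the string must end in 01 with a valid prefix of length n-2. So a(n) = a(n-1) + a(n-2), a(1)=2, a(2)=3.
Building up term by term: a(1)=2, a(2)=3, a(3)=5, a(4)=8, a(5)=13, a(6)=21, a(7)=34, a(8)=55, a(9)=89, a(10)=144, a(11)=233, a(12)=377, a(13)=610, a(14)=987, a(15)=1597, a(16)=2584, a(17)=4181, a(18)=6765, a(19)=10946, a(20)=17711, a(21)=28657, a(22)=46368, a(23)=75025, a(24)=121393, a(25)=196418, a(26)=317811, a(27)=514229, a(28)=832040, a(29)=1346269, a(30)=2178309, a(31)=3524578, a(32)=5702887, a(33)=9227465, a(34)=14930352, a(35)=24157817, a(36)=39088169, a(37)=63245986, a(38)=102334155, a(39)=165580141, a(40)=267914296, a(41)=433494437, a(42)=701408733, a(43)=1134903170, a(44)=1836311903.

Final answer: 1836311903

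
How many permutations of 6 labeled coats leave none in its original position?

Use the recurrence D(n) = (n-1)(D(n-1) + D(n-2)) with D(0)=1, D(1)=0.
D(2) = 1 x (0 + 1) = 1
D(3) = 2 x (1 + 0) = 2
D(4) = 3 x (2 + 1) = 9
D(5) = 4 x (9 + 2) = 44
D(6) = 5 x (D(5) + D(4)) = 5 x (44 + 9)

Final answer: D(6) = 265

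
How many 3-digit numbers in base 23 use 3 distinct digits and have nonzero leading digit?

First digit: 22 (nonzero). Second: 22 (not first). Third: 21, etc.
Total: 22 x 22 x 21.

Final answer: 10164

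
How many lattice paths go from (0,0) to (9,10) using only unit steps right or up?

Each path has 9 right steps and 10 up steps in some order (19 steps total).
Choose which 10 of the 19 steps are up: C(19,10).

Final answer: C(19,10) = 92378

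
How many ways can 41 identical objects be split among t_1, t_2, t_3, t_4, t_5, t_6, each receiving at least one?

Substitute t'_i = t_i - 1 (so t'_i >= 0). Then sum t'_i = 41 - 6 = 35.
Stars and bars: C(35+6-1, 6-1) = C(40,5).

Final answer: C(40,5) = 658008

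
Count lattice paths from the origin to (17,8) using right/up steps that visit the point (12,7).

Paths (0,0)->(12,7): C(19,7) = 50388.
Paths (12,7)->(17,8): C(6,1) = 6.
By multiplication principle: 50388 x 6.

Final answer: 302328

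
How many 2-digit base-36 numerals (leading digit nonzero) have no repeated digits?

The leading digit has 35 choices (anything but zero); the next has 35 (anything but the first), then 34, and so on, one fewer each time.
Total: 35 x 35.

Final answer: 1225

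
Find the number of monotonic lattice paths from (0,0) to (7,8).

Each path has 7 right steps and 8 up steps in some order (15 steps total).
Choose which 8 of the 15 steps are up: C(15,8).

Final answer: C(15,8) = 6435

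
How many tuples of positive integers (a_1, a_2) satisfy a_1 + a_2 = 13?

Substitute a'_i = a_i - 1 (so a'_i >= 0). Then sum a'_i = 13 - 2 = 11.
Stars and bars: C(11+2-1, 2-1) = C(12,1).

Final answer: C(12,1) = 12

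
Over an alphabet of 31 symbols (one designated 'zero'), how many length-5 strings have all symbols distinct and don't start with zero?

The leading digit has 30 choices (anything but zero); the next has 30 (anything but the first), then 29, and so on, one fewer each time.
Total: 30 x 30 x 29 x 28 x 27.

Final answer: 19731600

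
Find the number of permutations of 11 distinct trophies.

The number of ways to arrange 11 distinct objects is 11!.

Final answer: 11! = 39916800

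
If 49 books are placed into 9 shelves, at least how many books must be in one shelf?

By the pigeonhole principle: ceiling(49/9).

Final answer: 6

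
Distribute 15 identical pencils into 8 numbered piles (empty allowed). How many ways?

Stars and bars: C(n+k-1, k-1) = C(22,7).

Final answer: C(22,7) = 170544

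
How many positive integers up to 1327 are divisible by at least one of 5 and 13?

Multiples of 5: 265. Multiples of 13: 102. Of both (lcm=65): 20.
By inclusion-exclusion: 265 + 102 - 20.

Final answer: 347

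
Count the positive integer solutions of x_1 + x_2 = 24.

Substitute x'_i = x_i - 1 (so x'_i >= 0). Then sum x'_i = 24 - 2 = 22.
Stars and bars: C(22+2-1, 2-1) = C(23,1).

Final answer: C(23,1) = 23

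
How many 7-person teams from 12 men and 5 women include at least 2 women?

Sum over valid woman counts:
C(5,2)C(12,5) = 7920
C(5,3)C(12,4) = 4950
C(5,4)C(12,3) = 1100
C(5,5)C(12,2) = 66
Total: 7920 + 4950 + 1100 + 66.

Final answer: 14036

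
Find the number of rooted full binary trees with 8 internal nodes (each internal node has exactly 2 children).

This is counted by the nth Catalan number C_n. Here n = 8.
C_n = C(2n,n) - C(2n,n+1), so C_{8} = C(16,8) - C(16,9) = 12870 - 11440.

Final answer: C_{8} = 1430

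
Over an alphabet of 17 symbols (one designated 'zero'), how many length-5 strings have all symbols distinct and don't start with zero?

First digit: 16 (nonzero). Second: 16 (not first). Third: 15, etc.
Total: 16 x 16 x 15 x 14 x 13.

Final answer: 698880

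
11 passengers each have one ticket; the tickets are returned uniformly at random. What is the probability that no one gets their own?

Derangements satisfy D(n) = (n-1)(D(n-1) + D(n-2)), starting from D(0)=1, D(1)=0.
Building up: D(2)=1, D(3)=2, D(4)=9, D(5)=44, D(6)=265, D(7)=1854, D(8)=14833, D(9)=133496, D(10)=1334961, D(11)=14684570.
Total arrangements: 11! = 39916800.
Probability = D(11)/11! = 1468457/3991680.

Final answer: D(11)/11! = 14684570/39916800 = 0.367879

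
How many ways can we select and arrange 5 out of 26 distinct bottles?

P(26,5) = 26!/(26-5)! = 26!/21!.

Final answer: P(26,5) = 7893600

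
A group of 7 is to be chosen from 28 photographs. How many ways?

C(28,7) = 28!/(7! x 21!).

Final answer: \binom{28}{7} = 1184040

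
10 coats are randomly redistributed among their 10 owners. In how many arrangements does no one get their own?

Derangements satisfy D(n) = (n-1)(D(n-1) + D(n-2)), starting from D(0)=1, D(1)=0.
D(2) = 1 x (0 + 1) = 1
D(3) = 2 x (1 + 0) = 2
D(4) = 3 x (2 + 1) = 9
D(5) = 4 x (9 + 2) = 44
D(6) = 5 x (44 + 9) = 265
D(7) = 6 x (265 + 44) = 1854
D(8) = 7 x (1854 + 265) = 14833
D(9) = 8 x (14833 + 1854) = 133496
D(10) = 9 x (D(9) + D(8)) = 9 x (133496 + 14833)

Final answer: D(10) = 1334961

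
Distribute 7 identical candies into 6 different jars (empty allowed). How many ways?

Stars and bars: C(n+k-1, k-1) = C(12,5).

Final answer: C(12,5) = 792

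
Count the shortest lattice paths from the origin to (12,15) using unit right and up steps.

Each path has 12 right steps and 15 up steps in some order (27 steps total).
Choose which 15 of the 27 steps are up: C(27,15).

Final answer: C(27,15) = 17383860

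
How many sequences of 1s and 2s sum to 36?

Let f(n) count the ways. The last step is size 1 or 2, so f(n) = f(n-1) + f(n-2) with f(1)=1, f(2)=2.
Computing successive values: f(1)=1, f(2)=2, f(3)=3, f(4)=5, f(5)=8, f(6)=13, f(7)=21, f(8)=34, f(9)=55, f(10)=89, f(11)=144, f(12)=233, f(13)=377, f(14)=610, f(15)=987, f(16)=1597, f(17)=2584, f(18)=4181, f(19)=6765, f(20)=10946, f(21)=17711, f(22)=28657, f(23)=46368, f(24)=75025, f(25)=121393, f(26)=196418, f(27)=317811, f(28)=514229, f(29)=832040, f(30)=1346269, f(31)=2178309, f(32)=3524578, f(33)=5702887, f(34)=9227465, f(35)=14930352, f(36)=24157817.

Final answer: 24157817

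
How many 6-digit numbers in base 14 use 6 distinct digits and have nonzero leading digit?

First digit: 13 (nonzero). Second: 13 (not first). Third: 12, etc.
Total: 13 x 13 x 12 x 11 x 10 x 9.

Final answer: 2007720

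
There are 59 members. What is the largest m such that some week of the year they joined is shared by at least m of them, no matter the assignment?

There are 52 possible values for week of the year they joined. With 59 members and 52 categories, by pigeonhole: ceiling(59/52).

Final answer: 2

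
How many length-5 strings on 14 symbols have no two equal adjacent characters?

First character: 14 choices. Each subsequent: 13 choices (must differ from the previous one).
Total: 14 x 13^4.

Final answer: 14 x 13^{4} = 399854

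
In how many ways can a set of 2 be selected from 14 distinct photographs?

C(14,2) = 14!/(2! x (14-2)!).

Final answer: C(14,2) = 91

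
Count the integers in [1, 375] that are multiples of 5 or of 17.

Multiples of 5: 75. Multiples of 17: 22. Of both (lcm=85): 4.
By inclusion-exclusion: 75 + 22 - 4.

Final answer: 93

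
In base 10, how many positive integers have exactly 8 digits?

Leading digit: 9 options (nonzero). Other 7 digit(s): 10 options each.
Total: 9 x 10^7.

Final answer: 90000000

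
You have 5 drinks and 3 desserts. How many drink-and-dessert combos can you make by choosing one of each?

By the multiplication principle: 5 x 3.

Final answer: 15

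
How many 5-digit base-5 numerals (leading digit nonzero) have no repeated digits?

First digit: 4 (nonzero). Second: 4 (not first). Third: 3, etc.
Total: 4 x 4 x 3 x 2 x 1.

Final answer: 96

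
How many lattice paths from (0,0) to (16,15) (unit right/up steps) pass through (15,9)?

Paths (0,0)->(15,9): C(24,9) = 1307504.
Paths (15,9)->(16,15): C(7,6) = 7.
By multiplication principle: 1307504 x 7.

Final answer: 9152528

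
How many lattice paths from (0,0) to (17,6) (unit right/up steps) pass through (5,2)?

Paths (0,0)->(5,2): C(7,2) = 21.
Paths (5,2)->(17,6): C(16,4) = 1820.
By multiplication principle: 21 x 1820.

Final answer: 38220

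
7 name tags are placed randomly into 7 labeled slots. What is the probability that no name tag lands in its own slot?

Derangements satisfy D(n) = (n-1)(D(n-1) + D(n-2)), starting from D(0)=1, D(1)=0.
Building up: D(2)=1, D(3)=2, D(4)=9, D(5)=44, D(6)=265, D(7)=1854.
Total arrangements: 7! = 5040.
Probability = D(7)/7! = 103/280.

Final answer: D(7)/7! = 1854/5040 = 0.367857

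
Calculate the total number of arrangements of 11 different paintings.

The number of ways to arrange 11 distinct objects is 11!.

Final answer: 11! = 39916800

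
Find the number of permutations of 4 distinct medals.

The number of ways to arrange 4 distinct objects is 4!.

Final answer: 4! = 24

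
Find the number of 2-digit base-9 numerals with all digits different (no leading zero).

First digit: 8 (nonzero). Second: 8 (not first). Third: 7, etc.
Total: 8 x 8.

Final answer: 64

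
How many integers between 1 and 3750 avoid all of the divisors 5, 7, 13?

|div by 5|=750, |div by 7|=535, |div by 13|=288.
|div by 5&7|=107, |div by 5&13|=57, |div by 7&13|=41, |div by all|=8.
By inclusion-exclusion, divisible by at least one: 750+535+288-107-57-41+8 = 1376.
Not divisible by any: 3750 - 1376.

Final answer: 2374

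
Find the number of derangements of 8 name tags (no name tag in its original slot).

D(n) = (n-1)(D(n-1) + D(n-2)), D(0)=1, D(1)=0.
D(2) = 1 x (0 + 1) = 1
D(3) = 2 x (1 + 0) = 2
D(4) = 3 x (2 + 1) = 9
D(5) = 4 x (9 + 2) = 44
D(6) = 5 x (44 + 9) = 265
D(7) = 6 x (265 + 44) = 1854
D(8) = 7 x (D(7) + D(6)) = 7 x (1854 + 265)

Final answer: D(8) = 14833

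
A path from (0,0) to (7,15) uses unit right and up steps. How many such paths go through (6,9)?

Paths (0,0)->(6,9): C(15,9) = 5005.
Paths (6,9)->(7,15): C(7,6) = 7.
By multiplication principle: 5005 x 7.

Final answer: 35035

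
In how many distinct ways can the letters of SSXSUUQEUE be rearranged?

Letters (E:2, Q:1, S:3, U:3, X:1). Total letters: 10.
Permutations = 10!/(3! x 3! x 2!).

Final answer: 50400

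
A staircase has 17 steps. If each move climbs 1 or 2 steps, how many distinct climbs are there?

Condition on the final move: it is a 1-step (f(n-1) ways to get there) or a 2-step (f(n-2) ways), so f(n) = f(n-1) + f(n-2), with f(1)=1, f(2)=2.
Building up term by term: f(1)=1, f(2)=2, f(3)=3, f(4)=5, f(5)=8, f(6)=13, f(7)=21, f(8)=34, f(9)=55, f(10)=89, f(11)=144, f(12)=233, f(13)=377, f(14)=610, f(15)=987, f(16)=1597, f(17)=2584.

Final answer: 2584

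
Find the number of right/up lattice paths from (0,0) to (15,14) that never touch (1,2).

Total paths to (15,14): C(29,14) = 77558760.
Paths through (1,2): C(3,2) x C(26,12) = 28973100.
Avoiding (1,2): 77558760 - 28973100.

Final answer: 48585660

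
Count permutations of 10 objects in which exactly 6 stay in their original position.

Choose which 6 elements are fixed: C(10,6) = 210.
Derange the remaining 4 using D(j) = (j-1)(D(j-1) + D(j-2)), D(0)=1, D(1)=0: D(2)=1, D(3)=2, D(4)=9.
Total: 210 x 9.

Final answer: C(10,6) D(4) = 1890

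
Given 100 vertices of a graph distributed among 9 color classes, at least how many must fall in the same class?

By pigeonhole with 100 objects and 9 categories: ceiling(100/9).

Final answer: 12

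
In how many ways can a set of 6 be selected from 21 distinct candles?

C(21,6) = 21!/(6! x (21-6)!).

Final answer: C(21,6) = 54264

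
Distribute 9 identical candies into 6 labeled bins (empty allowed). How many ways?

Stars and bars: C(n+k-1, k-1) = C(14,5).

Final answer: C(14,5) = 2002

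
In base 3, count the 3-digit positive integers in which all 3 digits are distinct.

The leading digit has 2 choices (anything but zero); the next has 2 (anything but the first), then 1, and so on, one fewer each time.
Total: 2 x 2 x 1.

Final answer: 4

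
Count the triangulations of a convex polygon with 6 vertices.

This is counted by the nth Catalan number C_n. Here n = 6 - 2 = 4.
C_n = C(2n,n) - C(2n,n+1), so C_{4} = C(8,4) - C(8,5) = 70 - 56.

Final answer: C_{4} = 14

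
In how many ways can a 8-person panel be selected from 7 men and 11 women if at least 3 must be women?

Sum over valid woman counts:
C(11,3)C(7,5) = 3465
C(11,4)C(7,4) = 11550
C(11,5)C(7,3) = 16170
C(11,6)C(7,2) = 9702
C(11,7)C(7,1) = 2310
C(11,8)C(7,0) = 165
Total: 3465 + 11550 + 16170 + 9702 + 2310 + 165.

Final answer: 43362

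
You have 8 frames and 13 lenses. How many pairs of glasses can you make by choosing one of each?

By the multiplication principle: 8 x 13.

Final answer: 104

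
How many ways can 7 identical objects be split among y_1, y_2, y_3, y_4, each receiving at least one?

Substitute y'_i = y_i - 1 (so y'_i >= 0). Then sum y'_i = 7 - 4 = 3.
Stars and bars: C(3+4-1, 4-1) = C(6,3).

Final answer: C(6,3) = 20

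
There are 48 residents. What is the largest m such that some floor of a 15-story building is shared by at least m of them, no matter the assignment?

There are 15 possible values for floor of a 15-story building. With 48 residents and 15 categories, by pigeonhole: ceiling(48/15).

Final answer: 4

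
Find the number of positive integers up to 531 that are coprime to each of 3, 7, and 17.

|div by 3|=177, |div by 7|=75, |div by 17|=31.
|div by 3&7|=25, |div by 3&17|=10, |div by 7&17|=4, |div by all|=1.
By inclusion-exclusion, divisible by at least one: 177+75+31-25-10-4+1 = 245.
Not divisible by any: 531 - 245.

Final answer: 286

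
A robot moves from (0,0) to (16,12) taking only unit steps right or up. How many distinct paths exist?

Each path has 16 right steps and 12 up steps in some order (28 steps total).
Choose which 12 of the 28 steps are up: C(28,12).

Final answer: C(28,12) = 30421755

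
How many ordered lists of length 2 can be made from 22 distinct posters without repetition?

P(22,2) = 22!/(22-2)! = 22!/20!.

Final answer: P(22,2) = 462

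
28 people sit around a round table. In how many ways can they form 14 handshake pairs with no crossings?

The structures are counted by the Catalan number C_n. Here n = 28/2 = 14.
C_n = (2n)!/(n!(n+1)!), so C_{14} = 28!/(14! x 15!) = C(28,14)/15 = 40116600/15.

Final answer: C_{14} = 2674440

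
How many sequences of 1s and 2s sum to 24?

Let f(n) be the number of climbs. Removing the last move (1 or 2 steps) gives f(n) = f(n-1) + f(n-2); base cases f(1)=1, f(2)=2.
Building up term by term: f(1)=1, f(2)=2, f(3)=3, f(4)=5, f(5)=8, f(6)=13, f(7)=21, f(8)=34, f(9)=55, f(10)=89, f(11)=144, f(12)=233, f(13)=377, f(14)=610, f(15)=987, f(16)=1597, f(17)=2584, f(18)=4181, f(19)=6765, f(20)=10946, f(21)=17711, f(22)=28657, f(23)=46368, f(24)=75025.

Final answer: 75025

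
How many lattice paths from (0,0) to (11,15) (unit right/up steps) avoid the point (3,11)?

Total paths to (11,15): C(26,15) = 7726160.
Paths through (3,11): C(14,11) x C(12,4) = 180180.
Avoiding (3,11): 7726160 - 180180.

Final answer: 7545980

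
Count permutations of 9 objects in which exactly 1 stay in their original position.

Choose which 1 elements are fixed: C(9,1) = 9.
Derange the remaining 8 using D(j) = (j-1)(D(j-1) + D(j-2)), D(0)=1, D(1)=0: D(2)=1, D(3)=2, D(4)=9, D(5)=44, D(6)=265, D(7)=1854, D(8)=14833.
Total: 9 x 14833.

Final answer: C(9,1) D(8) = 133497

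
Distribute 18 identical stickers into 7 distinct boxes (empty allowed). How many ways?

Stars and bars: C(n+k-1, k-1) = C(24,6).

Final answer: C(24,6) = 134596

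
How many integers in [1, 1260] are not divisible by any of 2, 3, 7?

|div by 2|=630, |div by 3|=420, |div by 7|=180.
|div by 2&3|=210, |div by 2&7|=90, |div by 3&7|=60, |div by all|=30.
By inclusion-exclusion, divisible by at least one: 630+420+180-210-90-60+30 = 900.
Not divisible by any: 1260 - 900.

Final answer: 360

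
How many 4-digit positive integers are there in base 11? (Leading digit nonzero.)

These are the integers in [11^3, 11^4), so the count is 11^4 - 11^3 = 10 x 11^3.

Final answer: 13310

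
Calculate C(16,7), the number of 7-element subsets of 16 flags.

C(16,7) = 16!/(7! x 9!).

Final answer: \binom{16}{7} = 11440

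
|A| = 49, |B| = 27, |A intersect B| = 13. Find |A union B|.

|A union B| = |A| + |B| - |A intersect B| = 49 + 27 - 13.

Final answer: 63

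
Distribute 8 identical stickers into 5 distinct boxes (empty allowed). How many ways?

Stars and bars: C(n+k-1, k-1) = C(12,4).

Final answer: C(12,4) = 495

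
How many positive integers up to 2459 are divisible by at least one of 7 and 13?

Multiples of 7: 351. Multiples of 13: 189. Of both (lcm=91): 27.
By inclusion-exclusion: 351 + 189 - 27.

Final answer: 513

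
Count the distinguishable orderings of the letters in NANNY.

Letters (A:1, N:3, Y:1). Total letters: 5.
Permutations = 5!/(3!).

Final answer: 20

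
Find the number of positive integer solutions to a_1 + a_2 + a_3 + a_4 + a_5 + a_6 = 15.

Substitute a'_i = a_i - 1 (so a'_i >= 0). Then sum a'_i = 15 - 6 = 9.
Stars and bars: C(9+6-1, 6-1) = C(14,5).

Final answer: C(14,5) = 2002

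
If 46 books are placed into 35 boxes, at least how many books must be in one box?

By the pigeonhole principle: ceiling(46/35).

Final answer: 2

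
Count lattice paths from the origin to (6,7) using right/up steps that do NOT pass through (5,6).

Total paths to (6,7): C(13,7) = 1716.
Paths through (5,6): C(11,6) x C(2,1) = 924.
Avoiding (5,6): 1716 - 924.

Final answer: 792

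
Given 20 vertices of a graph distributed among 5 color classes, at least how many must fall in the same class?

By pigeonhole with 20 objects and 5 categories: ceiling(20/5).

Final answer: 4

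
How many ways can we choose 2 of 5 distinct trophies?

C(5,2) = 5!/(2! x (5-2)!).

Final answer: C(5,2) = 10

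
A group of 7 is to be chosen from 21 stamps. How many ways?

C(21,7) = 21!/(7! x 14!).

Final answer: \binom{21}{7} = 116280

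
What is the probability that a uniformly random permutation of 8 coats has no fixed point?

D(n) = (n-1)(D(n-1) + D(n-2)), D(0)=1, D(1)=0.
Building up: D(2)=1, D(3)=2, D(4)=9, D(5)=44, D(6)=265, D(7)=1854, D(8)=14833.
Total arrangements: 8! = 40320.
Probability = D(8)/8! = 2119/5760.

Final answer: D(8)/8! = 14833/40320 = 0.367882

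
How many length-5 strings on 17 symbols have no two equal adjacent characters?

Let g(n) count such strings. g(1) = 17, and each valid string of length n-1 extends in 16 ways (any symbol but the last), so g(n) = 16 g(n-1).
Total: g(5) = 17 x 16^4.

Final answer: 17 x 16^{4} = 1114112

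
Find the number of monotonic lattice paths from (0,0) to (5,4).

Each path has 5 right steps and 4 up steps in some order (9 steps total).
Choose which 4 of the 9 steps are up: C(9,4).

Final answer: C(9,4) = 126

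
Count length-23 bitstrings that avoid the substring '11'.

Classify by the final bit: ...0 gives a(n-1) strings, ...01 gives a(n-2) strings. Thus a(n) = a(n-1) + a(n-2) with a(1)=2, a(2)=3.
Building up term by term: a(1)=2, a(2)=3, a(3)=5, a(4)=8, a(5)=13, a(6)=21, a(7)=34, a(8)=55, a(9)=89, a(10)=144, a(11)=233, a(12)=377, a(13)=610, a(14)=987, a(15)=1597, a(16)=2584, a(17)=4181, a(18)=6765, a(19)=10946, a(20)=17711, a(21)=28657, a(22)=46368, a(23)=75025.

Final answer: 75025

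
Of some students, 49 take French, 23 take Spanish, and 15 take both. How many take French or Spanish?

|A union B| = |A| + |B| - |A intersect B| = 49 + 23 - 15.

Final answer: 57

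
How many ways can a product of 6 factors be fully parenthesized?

The structures are counted by the Catalan number C_n. Here n = 6 - 1 = 5.
C_n = C(2n,n) - C(2n,n+1), so C_{5} = C(10,5) - C(10,6) = 252 - 210.

Final answer: C_{5} = 42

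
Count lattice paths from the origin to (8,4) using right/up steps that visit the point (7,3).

Paths (0,0)->(7,3): C(10,3) = 120.
Paths (7,3)->(8,4): C(2,1) = 2.
By multiplication principle: 120 x 2.

Final answer: 240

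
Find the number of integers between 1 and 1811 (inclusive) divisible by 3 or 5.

Multiples of 3: 603. Multiples of 5: 362. Of both (lcm=15): 120.
By inclusion-exclusion: 603 + 362 - 120.

Final answer: 845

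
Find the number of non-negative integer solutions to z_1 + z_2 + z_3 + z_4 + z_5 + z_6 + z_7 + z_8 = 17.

Stars and bars with 17 stars and 7 bars:
C(17+8-1, 8-1) = C(24,7).

Final answer: C(24,7) = 346104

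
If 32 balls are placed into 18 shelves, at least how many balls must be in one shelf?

By the pigeonhole principle: ceiling(32/18).

Final answer: 2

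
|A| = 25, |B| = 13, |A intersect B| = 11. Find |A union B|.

|A union B| = |A| + |B| - |A intersect B| = 25 + 13 - 11.

Final answer: 27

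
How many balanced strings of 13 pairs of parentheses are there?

This is counted by the nth Catalan number C_n. Here n = 13 (pairs).
Using C_0 = 1 and C_(k+1) = C_k x 2(2k+1)/(k+2), build up term by term: C_1=1, C_2=2, C_3=5, C_4=14, C_5=42, C_6=132, C_7=429, C_8=1430, C_9=4862, C_10=16796, C_11=58786, C_12=208012, C_13=742900.

Final answer: C_{13} = 742900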